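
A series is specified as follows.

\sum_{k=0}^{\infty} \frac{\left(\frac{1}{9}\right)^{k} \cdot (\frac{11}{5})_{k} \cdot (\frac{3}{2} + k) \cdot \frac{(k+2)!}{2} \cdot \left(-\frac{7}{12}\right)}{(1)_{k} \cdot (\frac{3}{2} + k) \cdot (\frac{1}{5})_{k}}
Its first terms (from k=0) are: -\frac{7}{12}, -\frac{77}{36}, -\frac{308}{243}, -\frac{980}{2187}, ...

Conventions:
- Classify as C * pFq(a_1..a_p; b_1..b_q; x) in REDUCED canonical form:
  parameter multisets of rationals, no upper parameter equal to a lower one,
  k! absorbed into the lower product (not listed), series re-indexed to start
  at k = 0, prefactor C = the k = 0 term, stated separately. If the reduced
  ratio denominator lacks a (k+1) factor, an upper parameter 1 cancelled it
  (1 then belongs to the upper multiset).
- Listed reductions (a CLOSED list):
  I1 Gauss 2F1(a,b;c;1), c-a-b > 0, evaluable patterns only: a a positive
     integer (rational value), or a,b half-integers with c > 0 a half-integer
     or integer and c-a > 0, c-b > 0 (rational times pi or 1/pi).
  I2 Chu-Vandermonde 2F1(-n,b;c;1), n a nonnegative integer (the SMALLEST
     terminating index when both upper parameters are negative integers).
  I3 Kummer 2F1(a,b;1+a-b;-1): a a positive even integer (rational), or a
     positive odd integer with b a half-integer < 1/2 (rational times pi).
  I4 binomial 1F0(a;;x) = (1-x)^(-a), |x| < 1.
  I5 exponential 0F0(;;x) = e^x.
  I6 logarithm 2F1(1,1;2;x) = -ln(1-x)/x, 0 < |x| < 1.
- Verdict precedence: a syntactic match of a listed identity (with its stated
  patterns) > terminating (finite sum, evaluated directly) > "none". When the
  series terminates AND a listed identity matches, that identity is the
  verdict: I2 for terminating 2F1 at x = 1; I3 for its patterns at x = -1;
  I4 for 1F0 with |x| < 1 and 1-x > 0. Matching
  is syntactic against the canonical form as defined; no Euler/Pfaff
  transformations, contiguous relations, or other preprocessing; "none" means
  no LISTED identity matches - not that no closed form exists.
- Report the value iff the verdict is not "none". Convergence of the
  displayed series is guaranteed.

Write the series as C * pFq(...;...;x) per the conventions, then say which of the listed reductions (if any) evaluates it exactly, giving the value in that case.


Reduced: x = \frac{1}{9}, 2F1, upper = {\frac{11}{5}, 3}, lower = {\frac{1}{5}}, C = -\frac{7}{12}. Verdict: none. Every listed pattern misses the 2F1 form at \frac{1}{9}, upper {\frac{11}{5}, 3}.

Key step: t_0 = -\frac{7}{12} here, and the factorial ratio (C = -7/12, x = 1/9) (k+a-1)!/(a-1)! is a rising factorial (a)_k.
Step ratio: r(k) = \frac{1}{9} * (k+\frac{11}{5}) (k+3) / [(k+\frac{1}{5}) (k+1)] - rational; roots negated = parameters, x = \frac{1}{9}, C = -\frac{7}{12}.


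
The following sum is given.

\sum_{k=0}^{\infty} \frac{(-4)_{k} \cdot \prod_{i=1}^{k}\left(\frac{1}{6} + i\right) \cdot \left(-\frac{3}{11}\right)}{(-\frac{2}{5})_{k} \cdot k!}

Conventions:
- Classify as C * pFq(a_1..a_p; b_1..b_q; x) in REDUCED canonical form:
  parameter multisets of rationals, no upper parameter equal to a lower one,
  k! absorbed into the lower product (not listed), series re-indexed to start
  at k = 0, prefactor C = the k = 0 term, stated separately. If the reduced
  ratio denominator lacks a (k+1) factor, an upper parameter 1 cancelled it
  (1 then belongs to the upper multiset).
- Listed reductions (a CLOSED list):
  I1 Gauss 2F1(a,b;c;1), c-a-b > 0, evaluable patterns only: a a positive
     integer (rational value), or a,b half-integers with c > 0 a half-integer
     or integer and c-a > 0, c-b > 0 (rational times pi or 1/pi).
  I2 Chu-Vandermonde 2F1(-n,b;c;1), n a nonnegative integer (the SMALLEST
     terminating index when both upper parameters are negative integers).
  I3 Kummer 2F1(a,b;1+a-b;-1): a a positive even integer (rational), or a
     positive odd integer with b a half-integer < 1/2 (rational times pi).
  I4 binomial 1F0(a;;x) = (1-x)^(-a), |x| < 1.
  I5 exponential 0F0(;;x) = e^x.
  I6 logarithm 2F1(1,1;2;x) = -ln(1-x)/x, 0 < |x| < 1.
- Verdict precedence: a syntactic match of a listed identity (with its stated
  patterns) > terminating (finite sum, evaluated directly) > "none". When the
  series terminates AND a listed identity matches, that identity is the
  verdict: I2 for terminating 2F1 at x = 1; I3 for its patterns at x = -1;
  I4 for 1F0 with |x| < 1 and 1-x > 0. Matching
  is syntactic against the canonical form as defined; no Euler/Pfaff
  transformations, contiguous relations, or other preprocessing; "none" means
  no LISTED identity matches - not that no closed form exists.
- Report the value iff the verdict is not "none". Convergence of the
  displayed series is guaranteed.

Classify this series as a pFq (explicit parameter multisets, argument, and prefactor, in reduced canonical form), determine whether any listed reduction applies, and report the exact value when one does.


With C = -\frac{3}{11}: the canonical form is 2F1(-4, \frac{7}{6}; -\frac{2}{5}; 1). Verdict: the Chu-Vandermonde identity I2 matches (terminating 2F1 at x = 1 with n = 4, b = 7/6, c = -\frac{2}{5}). Exact value: \frac{34357}{228096}.

First insight: x = 1 and the running product (prefactor -3/11) telescopes to a rising factorial.
Ratio: r(k) = 1 * (k-4) (k+\frac{7}{6}) / [(k-\frac{2}{5}) (k+1)] - rational in k, leading ratio 1; with t_0 = -\frac{3}{11}, classification follows.


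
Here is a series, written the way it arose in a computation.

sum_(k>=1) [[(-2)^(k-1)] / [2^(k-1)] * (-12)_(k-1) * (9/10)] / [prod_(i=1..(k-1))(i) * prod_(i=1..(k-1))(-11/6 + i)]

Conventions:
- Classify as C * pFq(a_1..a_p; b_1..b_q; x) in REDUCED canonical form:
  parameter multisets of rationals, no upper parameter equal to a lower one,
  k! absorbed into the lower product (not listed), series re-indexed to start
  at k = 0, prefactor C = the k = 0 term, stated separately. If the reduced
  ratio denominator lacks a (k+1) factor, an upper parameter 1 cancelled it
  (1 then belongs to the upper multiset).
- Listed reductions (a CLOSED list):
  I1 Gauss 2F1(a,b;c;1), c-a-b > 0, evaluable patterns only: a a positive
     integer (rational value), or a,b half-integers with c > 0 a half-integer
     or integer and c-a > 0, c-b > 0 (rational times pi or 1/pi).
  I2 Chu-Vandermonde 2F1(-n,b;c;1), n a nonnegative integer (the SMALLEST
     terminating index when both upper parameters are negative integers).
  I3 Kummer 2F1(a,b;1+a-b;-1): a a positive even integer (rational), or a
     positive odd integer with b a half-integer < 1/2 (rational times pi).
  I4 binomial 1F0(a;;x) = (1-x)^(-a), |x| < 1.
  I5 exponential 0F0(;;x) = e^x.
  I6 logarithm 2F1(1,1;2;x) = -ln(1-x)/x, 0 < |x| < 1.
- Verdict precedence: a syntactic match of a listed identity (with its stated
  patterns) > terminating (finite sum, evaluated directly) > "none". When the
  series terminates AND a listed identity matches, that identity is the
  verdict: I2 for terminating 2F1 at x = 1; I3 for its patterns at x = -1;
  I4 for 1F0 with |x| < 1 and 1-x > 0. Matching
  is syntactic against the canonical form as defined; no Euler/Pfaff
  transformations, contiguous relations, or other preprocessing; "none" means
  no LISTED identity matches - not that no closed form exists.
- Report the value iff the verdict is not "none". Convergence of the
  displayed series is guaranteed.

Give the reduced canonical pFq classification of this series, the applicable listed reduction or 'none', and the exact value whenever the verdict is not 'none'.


The series (x = -1) is 1F1: upper {-12}, lower {-5/6}, prefactor 9/10. Verdict: terminating - upper parameter -12 makes this a finite sum (last index 12), evaluated exactly. Exact value: -5101130810523290229/1347975913418750.

Key step: t_0 = 9/10 here, and the two k-th powers (prefactor 9/10) combine into one argument.
Term ratio: r(k) = (-1) * (k-12) / [(k-5/6) (k+1)] - rational in k. x = (-1); t_0 = 9/10; negate the roots.


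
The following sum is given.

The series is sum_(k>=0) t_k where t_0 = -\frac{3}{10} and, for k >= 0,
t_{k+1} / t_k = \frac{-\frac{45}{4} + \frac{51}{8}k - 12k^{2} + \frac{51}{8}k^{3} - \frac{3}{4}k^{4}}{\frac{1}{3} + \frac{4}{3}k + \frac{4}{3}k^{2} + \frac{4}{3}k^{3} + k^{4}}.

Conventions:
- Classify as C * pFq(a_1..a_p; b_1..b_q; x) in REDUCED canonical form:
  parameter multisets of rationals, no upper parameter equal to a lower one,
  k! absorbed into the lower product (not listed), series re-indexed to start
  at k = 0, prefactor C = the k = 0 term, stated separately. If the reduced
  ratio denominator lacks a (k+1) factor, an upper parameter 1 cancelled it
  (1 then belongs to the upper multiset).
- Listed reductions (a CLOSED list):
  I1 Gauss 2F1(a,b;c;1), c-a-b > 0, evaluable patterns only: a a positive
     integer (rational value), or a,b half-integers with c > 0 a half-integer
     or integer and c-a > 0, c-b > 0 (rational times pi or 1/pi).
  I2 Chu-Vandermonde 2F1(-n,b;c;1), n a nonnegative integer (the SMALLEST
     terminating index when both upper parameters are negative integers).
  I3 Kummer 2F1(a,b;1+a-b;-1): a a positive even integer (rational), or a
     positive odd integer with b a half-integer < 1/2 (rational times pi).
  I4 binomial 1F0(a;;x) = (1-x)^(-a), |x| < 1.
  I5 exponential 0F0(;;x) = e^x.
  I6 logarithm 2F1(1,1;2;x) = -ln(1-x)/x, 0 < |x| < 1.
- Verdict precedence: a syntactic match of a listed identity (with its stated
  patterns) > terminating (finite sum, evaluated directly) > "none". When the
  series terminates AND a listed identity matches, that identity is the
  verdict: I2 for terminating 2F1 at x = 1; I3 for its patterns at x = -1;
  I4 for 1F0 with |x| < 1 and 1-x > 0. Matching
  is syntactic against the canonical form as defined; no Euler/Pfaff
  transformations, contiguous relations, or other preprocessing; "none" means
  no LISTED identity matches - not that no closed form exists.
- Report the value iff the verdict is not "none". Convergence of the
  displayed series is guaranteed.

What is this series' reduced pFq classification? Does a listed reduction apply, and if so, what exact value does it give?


First insight: from the first term -\frac{3}{10}: cancel k^2 + 1 from the displayed ratio first; then C = -3/10, x = -3/4.
Consecutive-term ratio: r(k) = -\frac{3}{4} * (k-6) (k-\frac{5}{2}) / [(k+\frac{1}{3}) (k+1)] - poly over poly, x = -\frac{3}{4} from leading terms; C = -\frac{3}{10} at k = 0.

Prefactor -\frac{3}{10}, argument -\frac{3}{4}: 2F1 with upper {-6, -\frac{5}{2}} over lower {\frac{1}{3}}. Verdict: terminating - upper parameter -6 makes this a finite sum (last index 6), evaluated exactly. Its exact value is -\frac{28472282511}{4362076160}.


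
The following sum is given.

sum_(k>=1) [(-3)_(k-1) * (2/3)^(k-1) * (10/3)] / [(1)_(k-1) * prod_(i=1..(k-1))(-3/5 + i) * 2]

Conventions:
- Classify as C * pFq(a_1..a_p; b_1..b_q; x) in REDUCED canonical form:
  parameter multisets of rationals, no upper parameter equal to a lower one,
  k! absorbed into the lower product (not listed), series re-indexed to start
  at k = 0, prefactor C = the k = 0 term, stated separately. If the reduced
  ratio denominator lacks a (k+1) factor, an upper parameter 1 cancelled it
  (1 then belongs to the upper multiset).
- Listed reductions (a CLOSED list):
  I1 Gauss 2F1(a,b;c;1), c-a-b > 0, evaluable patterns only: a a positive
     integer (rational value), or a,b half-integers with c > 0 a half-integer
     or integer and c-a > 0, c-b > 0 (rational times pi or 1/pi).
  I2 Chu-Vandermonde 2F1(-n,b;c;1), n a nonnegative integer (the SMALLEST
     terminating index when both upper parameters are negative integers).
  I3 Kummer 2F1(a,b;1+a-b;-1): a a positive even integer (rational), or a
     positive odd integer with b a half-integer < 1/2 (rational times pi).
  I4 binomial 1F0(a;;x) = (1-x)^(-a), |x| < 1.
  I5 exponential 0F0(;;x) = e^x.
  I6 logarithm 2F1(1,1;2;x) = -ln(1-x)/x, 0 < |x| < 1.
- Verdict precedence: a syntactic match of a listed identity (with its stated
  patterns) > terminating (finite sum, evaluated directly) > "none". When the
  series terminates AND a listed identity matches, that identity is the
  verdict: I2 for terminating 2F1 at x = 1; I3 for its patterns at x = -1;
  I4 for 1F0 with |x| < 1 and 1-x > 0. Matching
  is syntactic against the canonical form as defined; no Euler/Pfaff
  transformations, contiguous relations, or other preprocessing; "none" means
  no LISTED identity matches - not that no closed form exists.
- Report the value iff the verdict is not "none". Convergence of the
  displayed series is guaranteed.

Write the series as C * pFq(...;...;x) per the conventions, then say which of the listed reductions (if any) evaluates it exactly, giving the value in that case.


Reduced: x = 2/3, 1F1, upper = {-3}, lower = {2/5}, C = 5/3. Verdict: terminating - upper parameter -3 makes this a finite sum (last index 3), evaluated exactly. Sum: -745/243.

The tell: from the first term 5/3: the constant factors (prefactor 5/3) combine into one prefactor.
Step ratio: r(k) = (2/3) * (k-3) / [(k+2/5) (k+1)] - rational in k. x = (2/3); t_0 = 5/3; negate the roots.


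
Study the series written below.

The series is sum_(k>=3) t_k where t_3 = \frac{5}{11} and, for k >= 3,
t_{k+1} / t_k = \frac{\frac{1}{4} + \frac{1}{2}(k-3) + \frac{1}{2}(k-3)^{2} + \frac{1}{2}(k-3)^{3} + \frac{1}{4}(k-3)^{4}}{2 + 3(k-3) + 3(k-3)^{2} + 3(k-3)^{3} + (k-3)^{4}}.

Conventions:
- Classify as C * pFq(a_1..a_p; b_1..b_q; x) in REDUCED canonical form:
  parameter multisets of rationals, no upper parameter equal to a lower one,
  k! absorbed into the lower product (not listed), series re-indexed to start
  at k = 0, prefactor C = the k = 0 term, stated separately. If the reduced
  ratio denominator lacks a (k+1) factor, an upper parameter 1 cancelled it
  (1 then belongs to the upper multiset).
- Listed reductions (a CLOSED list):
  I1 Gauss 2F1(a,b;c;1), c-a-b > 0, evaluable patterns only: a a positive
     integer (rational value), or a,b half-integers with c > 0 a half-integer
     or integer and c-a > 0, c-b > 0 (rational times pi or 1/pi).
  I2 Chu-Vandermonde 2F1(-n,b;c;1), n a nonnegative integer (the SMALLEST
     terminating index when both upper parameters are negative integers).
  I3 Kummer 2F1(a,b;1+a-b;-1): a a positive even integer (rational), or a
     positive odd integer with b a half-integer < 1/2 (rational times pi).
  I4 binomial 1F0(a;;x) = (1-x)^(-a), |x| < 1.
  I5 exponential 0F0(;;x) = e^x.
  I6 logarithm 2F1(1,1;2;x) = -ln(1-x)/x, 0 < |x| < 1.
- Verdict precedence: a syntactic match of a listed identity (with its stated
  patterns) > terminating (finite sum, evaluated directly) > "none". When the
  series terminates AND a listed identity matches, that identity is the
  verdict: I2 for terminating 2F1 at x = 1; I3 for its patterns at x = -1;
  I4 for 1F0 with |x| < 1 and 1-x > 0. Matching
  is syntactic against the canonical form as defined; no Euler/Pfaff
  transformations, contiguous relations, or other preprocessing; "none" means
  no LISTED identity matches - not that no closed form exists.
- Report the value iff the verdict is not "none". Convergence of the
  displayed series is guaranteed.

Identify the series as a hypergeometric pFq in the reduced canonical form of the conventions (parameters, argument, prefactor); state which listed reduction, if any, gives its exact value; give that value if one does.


The series (x = \frac{1}{4}) is 2F1: upper {1, 1}, lower {2}, prefactor \frac{5}{11}. Verdict: logarithm (I6) fires (the logarithm: parameters (1,1;2), x = \frac{1}{4}). Exact value: \left(-\frac{20}{11}\right) \cdot \ln\left(\frac{3}{4}\right).

Structural cue: x = \frac{1}{4} and roots of the ratio polynomials (prefactor 5/11) are the negated parameters.
Step ratio: r(k) = \frac{1}{4} * (k+1) (k+1) / [(k+2) (k+1)] - poly over poly, x = \frac{1}{4} from leading terms; C = \frac{5}{11} at k = 0.


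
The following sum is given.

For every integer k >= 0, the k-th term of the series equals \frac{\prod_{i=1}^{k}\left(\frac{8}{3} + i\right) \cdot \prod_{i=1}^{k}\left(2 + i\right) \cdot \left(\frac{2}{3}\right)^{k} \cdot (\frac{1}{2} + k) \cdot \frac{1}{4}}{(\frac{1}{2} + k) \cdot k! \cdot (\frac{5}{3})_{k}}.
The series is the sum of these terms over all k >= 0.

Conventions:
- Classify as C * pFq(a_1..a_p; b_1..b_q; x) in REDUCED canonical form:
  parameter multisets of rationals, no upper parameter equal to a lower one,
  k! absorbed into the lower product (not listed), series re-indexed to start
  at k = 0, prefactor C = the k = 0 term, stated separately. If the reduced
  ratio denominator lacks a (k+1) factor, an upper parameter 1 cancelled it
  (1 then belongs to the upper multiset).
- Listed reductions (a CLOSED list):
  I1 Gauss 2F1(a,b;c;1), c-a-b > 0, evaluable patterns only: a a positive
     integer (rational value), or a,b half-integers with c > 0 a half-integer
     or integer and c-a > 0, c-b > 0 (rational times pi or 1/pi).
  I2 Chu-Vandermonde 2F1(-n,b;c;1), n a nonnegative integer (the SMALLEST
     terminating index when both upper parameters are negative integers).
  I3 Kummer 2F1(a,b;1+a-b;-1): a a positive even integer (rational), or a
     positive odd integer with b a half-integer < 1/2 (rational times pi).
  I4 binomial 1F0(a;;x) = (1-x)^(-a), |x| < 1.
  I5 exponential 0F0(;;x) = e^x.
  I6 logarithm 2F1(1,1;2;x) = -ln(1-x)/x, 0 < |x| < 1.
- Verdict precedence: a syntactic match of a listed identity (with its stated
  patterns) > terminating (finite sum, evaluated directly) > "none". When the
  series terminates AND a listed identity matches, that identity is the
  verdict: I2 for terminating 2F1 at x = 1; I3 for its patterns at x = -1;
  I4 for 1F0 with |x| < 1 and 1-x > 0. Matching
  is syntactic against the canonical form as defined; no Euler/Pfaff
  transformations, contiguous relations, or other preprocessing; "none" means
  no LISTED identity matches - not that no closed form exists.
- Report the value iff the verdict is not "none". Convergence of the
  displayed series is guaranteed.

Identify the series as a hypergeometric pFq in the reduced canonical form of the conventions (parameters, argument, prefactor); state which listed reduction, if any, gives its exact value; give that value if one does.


Classification (C = \frac{1}{4}): 2F1 with upper {3, \frac{11}{3}}, lower {\frac{5}{3}}, argument x = \frac{2}{3}. Verdict: none here - no I1-I6 shape fits x = \frac{2}{3} with lower {\frac{5}{3}}.

Key observation: x = \frac{2}{3} and the factor k + 1/2 cancels (top and bottom), leaving C = 1/4, x = 2/3.
Term ratio: r(k) = \frac{2}{3} * (k+3) (k+\frac{11}{3}) / [(k+\frac{5}{3}) (k+1)] - rational; roots negated = parameters, x = \frac{2}{3}, C = \frac{1}{4}.


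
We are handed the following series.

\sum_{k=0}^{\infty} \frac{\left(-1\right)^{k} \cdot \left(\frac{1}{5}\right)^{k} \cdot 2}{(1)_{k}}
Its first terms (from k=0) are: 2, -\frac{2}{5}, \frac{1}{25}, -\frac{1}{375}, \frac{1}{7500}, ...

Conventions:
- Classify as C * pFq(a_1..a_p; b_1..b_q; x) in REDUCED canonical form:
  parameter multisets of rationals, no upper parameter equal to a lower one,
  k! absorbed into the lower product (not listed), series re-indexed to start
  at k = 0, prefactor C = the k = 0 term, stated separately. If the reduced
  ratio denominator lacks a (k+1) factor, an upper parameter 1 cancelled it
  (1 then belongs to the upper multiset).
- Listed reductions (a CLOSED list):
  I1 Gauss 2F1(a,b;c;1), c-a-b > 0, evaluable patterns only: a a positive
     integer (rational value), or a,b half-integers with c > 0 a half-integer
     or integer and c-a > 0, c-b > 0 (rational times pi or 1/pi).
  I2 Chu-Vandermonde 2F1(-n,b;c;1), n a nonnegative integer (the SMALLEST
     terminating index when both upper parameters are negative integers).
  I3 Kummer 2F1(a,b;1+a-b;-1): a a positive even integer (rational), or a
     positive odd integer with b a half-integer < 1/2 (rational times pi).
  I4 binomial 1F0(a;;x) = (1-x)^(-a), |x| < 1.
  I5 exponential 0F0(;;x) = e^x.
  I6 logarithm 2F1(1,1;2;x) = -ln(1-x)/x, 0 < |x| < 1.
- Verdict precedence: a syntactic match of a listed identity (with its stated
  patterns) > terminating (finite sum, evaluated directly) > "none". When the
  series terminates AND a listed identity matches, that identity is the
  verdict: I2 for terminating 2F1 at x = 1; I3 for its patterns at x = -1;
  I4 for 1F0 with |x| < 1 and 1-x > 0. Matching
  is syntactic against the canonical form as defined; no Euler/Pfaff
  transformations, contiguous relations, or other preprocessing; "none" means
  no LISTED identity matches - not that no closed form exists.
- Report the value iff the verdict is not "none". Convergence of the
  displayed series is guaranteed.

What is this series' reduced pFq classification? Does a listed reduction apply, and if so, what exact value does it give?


Structural cue: with t_0 = 2, the (-1)^k factor (C = 2) folds into the argument's sign.
Consecutive-term ratio: r(k) = -\frac{1}{5} * 1 / [(k+1)] - rational in k, leading ratio -\frac{1}{5}; with t_0 = 2, classification follows.

Prefactor 2, argument -\frac{1}{5}: 0F0 with upper {-} over lower {-}. Verdict (x = -\frac{1}{5}): the I5 exponential reduction applies (the 0F0 exponential series at x = -\frac{1}{5}). Its exact value is 2 \cdot e^{-\frac{1}{5}}.


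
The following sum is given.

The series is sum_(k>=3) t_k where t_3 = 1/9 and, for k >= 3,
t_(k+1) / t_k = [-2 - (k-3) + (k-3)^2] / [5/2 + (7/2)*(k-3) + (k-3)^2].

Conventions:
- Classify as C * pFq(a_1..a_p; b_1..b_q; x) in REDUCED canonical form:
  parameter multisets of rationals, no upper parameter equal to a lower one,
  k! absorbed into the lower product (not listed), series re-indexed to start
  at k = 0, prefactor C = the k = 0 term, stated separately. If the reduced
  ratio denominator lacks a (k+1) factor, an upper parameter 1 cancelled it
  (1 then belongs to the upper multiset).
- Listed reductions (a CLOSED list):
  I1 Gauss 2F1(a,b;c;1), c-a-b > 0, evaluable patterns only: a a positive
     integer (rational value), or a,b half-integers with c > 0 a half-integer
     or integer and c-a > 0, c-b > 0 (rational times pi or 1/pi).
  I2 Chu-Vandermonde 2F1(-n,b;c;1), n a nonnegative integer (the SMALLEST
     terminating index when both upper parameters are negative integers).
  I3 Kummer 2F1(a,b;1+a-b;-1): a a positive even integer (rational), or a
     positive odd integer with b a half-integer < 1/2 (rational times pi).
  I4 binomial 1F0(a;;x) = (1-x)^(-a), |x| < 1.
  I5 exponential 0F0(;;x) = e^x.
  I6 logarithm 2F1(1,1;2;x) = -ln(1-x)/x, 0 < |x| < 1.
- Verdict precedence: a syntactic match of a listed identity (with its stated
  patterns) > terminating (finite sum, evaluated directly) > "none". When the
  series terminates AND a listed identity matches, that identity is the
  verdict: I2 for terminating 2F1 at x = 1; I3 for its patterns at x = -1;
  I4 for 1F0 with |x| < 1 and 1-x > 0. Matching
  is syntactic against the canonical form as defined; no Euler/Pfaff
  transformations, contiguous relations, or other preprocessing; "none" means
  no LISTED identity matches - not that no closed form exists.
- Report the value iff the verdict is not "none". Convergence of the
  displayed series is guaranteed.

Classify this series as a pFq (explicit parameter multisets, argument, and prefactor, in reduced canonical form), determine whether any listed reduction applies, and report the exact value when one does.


Classification (C = 1/9): 2F1 with upper {-2, 1}, lower {5/2}, argument x = 1. Verdict at x = 1: the Chu-Vandermonde identity I2 matches (terminating 2F1 at x = 1 with n = 2, b = 1, c = 5/2). Hence: 1/21.

Key step: from the first term 1/9: the expanded ratio factors over Q; C = 1/9, x = 1, roots give parameters.
Adjacent-term ratio: r(k) = 1 * (k-2) (k+1) / [(k+5/2) (k+1)] - poly over poly, x = 1 from leading terms; C = 1/9 at k = 0.


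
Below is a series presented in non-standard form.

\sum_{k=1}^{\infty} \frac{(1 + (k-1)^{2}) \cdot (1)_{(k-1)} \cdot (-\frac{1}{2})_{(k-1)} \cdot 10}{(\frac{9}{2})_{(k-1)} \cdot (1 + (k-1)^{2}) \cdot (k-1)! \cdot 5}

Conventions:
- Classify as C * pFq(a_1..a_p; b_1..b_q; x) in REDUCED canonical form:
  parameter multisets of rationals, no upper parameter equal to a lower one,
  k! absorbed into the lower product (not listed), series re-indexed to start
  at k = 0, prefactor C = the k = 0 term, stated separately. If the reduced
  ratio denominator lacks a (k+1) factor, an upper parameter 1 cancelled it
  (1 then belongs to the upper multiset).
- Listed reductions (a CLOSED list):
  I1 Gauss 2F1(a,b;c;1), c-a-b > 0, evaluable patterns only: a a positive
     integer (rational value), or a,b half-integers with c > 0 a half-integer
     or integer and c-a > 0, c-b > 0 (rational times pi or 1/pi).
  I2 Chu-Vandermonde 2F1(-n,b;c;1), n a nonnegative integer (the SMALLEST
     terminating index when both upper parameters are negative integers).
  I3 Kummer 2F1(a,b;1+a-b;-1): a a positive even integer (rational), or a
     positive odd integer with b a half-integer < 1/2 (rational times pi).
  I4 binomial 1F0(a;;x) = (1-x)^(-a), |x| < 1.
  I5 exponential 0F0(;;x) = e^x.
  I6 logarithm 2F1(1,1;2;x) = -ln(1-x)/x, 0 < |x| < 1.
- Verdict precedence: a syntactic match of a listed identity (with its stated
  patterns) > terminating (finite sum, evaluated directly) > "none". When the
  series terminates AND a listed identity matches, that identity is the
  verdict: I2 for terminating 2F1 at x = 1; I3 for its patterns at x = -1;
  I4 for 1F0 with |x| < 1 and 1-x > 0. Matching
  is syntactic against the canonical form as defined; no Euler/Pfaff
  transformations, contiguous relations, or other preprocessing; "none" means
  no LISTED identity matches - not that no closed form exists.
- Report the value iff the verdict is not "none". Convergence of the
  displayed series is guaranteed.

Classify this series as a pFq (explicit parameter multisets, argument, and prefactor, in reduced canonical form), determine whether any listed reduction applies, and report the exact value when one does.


Canonical form: C = 2 times 2F1 with upper {-\frac{1}{2}, 1}, lower {\frac{9}{2}}, x = 1. Verdict: the Gauss summation I1 matches (x = 1: the Gamma ratio telescopes since c-a-b = 4 > 0 and a = 1 in Z>0). Hence: \frac{7}{4}.

Key step: from the first term 2: the constant factors (C = 2, x = 1) combine into one prefactor.
Consecutive-term ratio: r(k) = 1 * (k-\frac{1}{2}) (k+1) / [(k+\frac{9}{2}) (k+1)] - rational in k. x = 1; t_0 = 2; negate the roots.


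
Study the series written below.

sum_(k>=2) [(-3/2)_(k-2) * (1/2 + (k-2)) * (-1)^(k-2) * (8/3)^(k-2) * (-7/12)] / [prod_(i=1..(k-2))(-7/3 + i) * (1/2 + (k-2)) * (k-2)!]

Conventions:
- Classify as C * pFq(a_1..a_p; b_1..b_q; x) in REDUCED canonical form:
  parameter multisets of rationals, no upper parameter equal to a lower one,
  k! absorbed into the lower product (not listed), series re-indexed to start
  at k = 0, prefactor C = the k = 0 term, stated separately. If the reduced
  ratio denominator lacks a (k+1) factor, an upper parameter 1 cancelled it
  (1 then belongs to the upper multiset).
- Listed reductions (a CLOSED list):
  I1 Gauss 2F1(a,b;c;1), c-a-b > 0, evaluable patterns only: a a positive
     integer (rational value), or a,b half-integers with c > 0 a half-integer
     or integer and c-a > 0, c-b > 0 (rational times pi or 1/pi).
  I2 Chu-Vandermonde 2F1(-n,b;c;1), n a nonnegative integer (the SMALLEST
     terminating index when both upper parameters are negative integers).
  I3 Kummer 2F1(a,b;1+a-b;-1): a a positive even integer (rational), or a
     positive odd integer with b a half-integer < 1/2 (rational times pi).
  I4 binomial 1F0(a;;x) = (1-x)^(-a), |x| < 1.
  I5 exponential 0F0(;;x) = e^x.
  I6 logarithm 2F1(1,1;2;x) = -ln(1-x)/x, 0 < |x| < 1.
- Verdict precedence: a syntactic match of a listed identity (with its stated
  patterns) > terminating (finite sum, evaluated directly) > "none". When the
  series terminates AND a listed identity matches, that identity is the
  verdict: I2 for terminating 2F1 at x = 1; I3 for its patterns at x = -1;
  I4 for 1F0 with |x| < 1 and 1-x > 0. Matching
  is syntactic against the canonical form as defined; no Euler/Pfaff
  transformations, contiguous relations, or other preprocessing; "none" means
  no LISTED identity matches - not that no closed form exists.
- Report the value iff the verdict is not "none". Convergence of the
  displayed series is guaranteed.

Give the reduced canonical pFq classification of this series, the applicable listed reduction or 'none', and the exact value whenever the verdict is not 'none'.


Reduced: x = -8/3, 1F1, upper = {-3/2}, lower = {-4/3}, C = -7/12. Verdict: none. No listed pattern accepts 1F1(-3/2; -4/3; -8/3).

Key step: t_0 being -7/12, the lower running product (C = -7/12, x = -8/3) is a rising factorial.
Ratio: r(k) = (-8/3) * (k-3/2) / [(k-4/3) (k+1)] - rational in k. x = (-8/3); t_0 = -7/12; negate the roots.


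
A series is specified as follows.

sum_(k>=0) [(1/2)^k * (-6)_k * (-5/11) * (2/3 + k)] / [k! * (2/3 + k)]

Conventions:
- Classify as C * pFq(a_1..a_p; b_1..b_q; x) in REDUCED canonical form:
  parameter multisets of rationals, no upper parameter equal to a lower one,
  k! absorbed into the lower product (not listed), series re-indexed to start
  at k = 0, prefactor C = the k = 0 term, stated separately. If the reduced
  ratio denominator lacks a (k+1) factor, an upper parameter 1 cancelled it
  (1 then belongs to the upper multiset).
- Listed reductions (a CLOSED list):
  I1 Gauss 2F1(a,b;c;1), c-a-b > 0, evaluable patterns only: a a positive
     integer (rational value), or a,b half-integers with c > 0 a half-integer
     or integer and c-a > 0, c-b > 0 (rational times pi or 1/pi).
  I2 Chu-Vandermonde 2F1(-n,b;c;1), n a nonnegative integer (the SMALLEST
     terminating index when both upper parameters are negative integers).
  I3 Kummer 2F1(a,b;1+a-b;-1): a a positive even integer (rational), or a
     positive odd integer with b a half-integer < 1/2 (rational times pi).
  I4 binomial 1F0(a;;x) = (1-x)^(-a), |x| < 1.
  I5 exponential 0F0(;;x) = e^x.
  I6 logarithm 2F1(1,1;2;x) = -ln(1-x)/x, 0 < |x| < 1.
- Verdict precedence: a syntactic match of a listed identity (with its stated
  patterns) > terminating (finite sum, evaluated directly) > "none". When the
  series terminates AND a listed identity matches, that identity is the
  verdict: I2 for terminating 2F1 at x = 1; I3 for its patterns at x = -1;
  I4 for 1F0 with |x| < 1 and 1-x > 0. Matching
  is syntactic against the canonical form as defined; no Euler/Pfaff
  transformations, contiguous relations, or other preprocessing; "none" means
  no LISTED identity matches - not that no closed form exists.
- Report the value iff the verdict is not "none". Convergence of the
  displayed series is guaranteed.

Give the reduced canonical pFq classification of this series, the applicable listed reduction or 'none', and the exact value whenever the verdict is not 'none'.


Structural cue: with t_0 = -5/11, the factor k + 2/3 cancels (top and bottom), leaving C = -5/11.
Adjacent-term ratio: r(k) = (1/2) * (k-6) / [(k+1)] - rational; roots negated = parameters, x = (1/2), C = -5/11.

Canonical form: C = -5/11 times 1F0 with upper {-6}, lower {-}, x = 1/2. Verdict: the binomial series (I4) matches (the 1F0 binomial series: exponent 6, x = 1/2). Its exact value is -5/704.


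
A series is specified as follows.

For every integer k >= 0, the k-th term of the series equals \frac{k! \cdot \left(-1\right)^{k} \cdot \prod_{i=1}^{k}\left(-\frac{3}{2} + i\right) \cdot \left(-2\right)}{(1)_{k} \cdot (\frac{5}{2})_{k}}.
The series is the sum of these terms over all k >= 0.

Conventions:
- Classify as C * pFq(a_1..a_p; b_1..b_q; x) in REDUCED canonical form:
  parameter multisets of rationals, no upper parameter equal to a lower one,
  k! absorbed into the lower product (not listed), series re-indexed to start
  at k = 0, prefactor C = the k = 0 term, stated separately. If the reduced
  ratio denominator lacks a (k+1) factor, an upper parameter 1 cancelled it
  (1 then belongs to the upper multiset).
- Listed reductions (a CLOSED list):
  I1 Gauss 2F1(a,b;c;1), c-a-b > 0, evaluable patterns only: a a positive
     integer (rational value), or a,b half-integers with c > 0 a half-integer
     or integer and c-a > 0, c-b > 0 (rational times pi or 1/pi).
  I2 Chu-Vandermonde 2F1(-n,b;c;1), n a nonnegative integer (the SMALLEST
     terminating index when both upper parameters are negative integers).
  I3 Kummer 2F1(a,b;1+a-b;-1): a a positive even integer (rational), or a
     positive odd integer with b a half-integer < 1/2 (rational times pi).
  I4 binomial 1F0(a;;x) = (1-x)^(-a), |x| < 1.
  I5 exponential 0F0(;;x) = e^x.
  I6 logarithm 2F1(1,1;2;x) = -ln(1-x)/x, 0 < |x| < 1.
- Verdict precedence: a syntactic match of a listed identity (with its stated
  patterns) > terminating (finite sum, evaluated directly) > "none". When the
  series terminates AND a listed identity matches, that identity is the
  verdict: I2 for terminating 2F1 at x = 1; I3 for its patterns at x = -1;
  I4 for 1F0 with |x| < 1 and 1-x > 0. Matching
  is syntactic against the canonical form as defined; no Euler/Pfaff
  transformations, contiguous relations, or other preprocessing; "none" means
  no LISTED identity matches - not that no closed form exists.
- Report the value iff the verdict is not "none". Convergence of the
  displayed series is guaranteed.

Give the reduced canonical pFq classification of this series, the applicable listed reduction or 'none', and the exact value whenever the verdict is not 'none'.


The series (x = -1) is 2F1: upper {-\frac{1}{2}, 1}, lower {\frac{5}{2}}, prefactor -2. Verdict: Kummer (I3) matches (x = -1; c = \frac{5}{2} equals 1+a-b for upper {-\frac{1}{2}, 1}: listed pattern). Hence: \left(-\frac{3}{4}\right) \cdot \pi.

Structural cue: t_0 = -2 here, and (1)_k (prefactor -2) is k! itself.
Term ratio: r(k) = -1 * (k-\frac{1}{2}) (k+1) / [(k+\frac{5}{2}) (k+1)] - rational; roots negated = parameters, x = -1, C = -2.


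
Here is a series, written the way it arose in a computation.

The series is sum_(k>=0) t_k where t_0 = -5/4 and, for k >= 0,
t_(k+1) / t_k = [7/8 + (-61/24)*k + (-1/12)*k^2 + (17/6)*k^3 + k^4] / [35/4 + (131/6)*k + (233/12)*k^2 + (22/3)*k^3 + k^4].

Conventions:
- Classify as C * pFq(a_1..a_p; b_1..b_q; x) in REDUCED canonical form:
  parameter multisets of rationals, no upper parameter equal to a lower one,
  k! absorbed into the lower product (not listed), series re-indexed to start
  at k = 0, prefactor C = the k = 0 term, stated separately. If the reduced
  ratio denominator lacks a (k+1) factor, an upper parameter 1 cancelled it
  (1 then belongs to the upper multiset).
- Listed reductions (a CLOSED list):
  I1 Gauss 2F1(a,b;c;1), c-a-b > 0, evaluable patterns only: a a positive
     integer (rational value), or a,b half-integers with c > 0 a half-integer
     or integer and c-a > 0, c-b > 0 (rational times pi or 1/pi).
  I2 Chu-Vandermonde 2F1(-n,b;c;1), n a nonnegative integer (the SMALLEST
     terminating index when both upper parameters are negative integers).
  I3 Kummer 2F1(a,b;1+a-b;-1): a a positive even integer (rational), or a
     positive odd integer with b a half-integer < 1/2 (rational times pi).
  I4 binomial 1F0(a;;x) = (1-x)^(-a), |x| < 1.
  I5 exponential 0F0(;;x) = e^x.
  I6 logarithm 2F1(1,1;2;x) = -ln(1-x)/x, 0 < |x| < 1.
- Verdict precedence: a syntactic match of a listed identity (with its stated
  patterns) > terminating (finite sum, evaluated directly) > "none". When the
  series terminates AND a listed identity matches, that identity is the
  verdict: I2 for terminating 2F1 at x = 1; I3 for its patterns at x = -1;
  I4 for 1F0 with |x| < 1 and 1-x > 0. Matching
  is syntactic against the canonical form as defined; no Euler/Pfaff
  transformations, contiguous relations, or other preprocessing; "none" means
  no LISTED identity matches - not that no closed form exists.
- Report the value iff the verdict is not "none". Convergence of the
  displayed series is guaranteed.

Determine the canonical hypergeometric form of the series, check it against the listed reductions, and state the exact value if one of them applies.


The series (x = 1) is 2F1: upper {-1/2, -1/2}, lower {5/2}, prefactor -5/4. Verdict: this is Gauss (I1, half-integer pattern) (x = 1; upper {-1/2, -1/2} half-integers, c = 5/2 in the evaluable pattern). Its exact value is (-225/512) * pi.

Key step: t_0 being -5/4, the expanded ratio factors over Q; C = -5/4, x = 1, roots give parameters.
Adjacent-term ratio: r(k) = 1 * (k-1/2) (k-1/2) / [(k+5/2) (k+1)] - rational in k. x = 1; t_0 = -5/4; negate the roots.


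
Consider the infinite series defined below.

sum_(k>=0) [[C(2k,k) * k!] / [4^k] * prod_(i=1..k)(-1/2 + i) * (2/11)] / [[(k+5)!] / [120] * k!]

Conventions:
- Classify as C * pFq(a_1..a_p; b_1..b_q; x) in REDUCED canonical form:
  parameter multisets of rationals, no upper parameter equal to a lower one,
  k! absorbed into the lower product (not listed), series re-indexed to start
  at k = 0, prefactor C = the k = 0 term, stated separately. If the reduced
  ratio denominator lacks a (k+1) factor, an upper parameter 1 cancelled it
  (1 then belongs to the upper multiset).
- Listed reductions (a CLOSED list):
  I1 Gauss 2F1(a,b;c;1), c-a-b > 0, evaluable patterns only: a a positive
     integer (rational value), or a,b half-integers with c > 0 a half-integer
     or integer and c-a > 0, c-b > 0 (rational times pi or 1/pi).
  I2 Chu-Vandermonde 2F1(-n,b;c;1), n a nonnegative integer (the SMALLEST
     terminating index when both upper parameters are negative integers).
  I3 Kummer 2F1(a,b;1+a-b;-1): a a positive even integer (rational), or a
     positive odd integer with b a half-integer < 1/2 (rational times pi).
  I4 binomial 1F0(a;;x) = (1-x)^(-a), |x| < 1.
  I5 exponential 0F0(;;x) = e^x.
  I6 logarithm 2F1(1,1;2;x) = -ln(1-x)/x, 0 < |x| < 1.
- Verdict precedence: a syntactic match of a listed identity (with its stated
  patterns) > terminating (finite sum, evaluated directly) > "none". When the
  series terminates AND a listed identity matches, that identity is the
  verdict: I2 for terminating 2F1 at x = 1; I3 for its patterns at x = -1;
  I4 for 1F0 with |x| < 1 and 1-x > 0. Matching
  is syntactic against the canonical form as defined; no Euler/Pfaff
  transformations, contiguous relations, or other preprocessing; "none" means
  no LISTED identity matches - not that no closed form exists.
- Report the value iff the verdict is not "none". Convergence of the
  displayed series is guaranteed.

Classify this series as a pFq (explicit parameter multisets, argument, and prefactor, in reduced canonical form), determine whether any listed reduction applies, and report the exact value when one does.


This is 2/11 * 2F1(1/2, 1/2; 6; 1) in reduced canonical form. Verdict: this is Gauss (I1, half-integer pattern) (x = 1; upper {1/2, 1/2} half-integers, c = 6 in the evaluable pattern). Its exact value is (131072/218295) / pi.

The tell: t_0 = 2/11 here, and C(2k,k) (C = 2/11, x = 1) equals 4^k (1/2)_k / k!.
Consecutive-term ratio: r(k) = 1 * (k+1/2) (k+1/2) / [(k+6) (k+1)] - rational in k, leading ratio 1; with t_0 = 2/11, classification follows.


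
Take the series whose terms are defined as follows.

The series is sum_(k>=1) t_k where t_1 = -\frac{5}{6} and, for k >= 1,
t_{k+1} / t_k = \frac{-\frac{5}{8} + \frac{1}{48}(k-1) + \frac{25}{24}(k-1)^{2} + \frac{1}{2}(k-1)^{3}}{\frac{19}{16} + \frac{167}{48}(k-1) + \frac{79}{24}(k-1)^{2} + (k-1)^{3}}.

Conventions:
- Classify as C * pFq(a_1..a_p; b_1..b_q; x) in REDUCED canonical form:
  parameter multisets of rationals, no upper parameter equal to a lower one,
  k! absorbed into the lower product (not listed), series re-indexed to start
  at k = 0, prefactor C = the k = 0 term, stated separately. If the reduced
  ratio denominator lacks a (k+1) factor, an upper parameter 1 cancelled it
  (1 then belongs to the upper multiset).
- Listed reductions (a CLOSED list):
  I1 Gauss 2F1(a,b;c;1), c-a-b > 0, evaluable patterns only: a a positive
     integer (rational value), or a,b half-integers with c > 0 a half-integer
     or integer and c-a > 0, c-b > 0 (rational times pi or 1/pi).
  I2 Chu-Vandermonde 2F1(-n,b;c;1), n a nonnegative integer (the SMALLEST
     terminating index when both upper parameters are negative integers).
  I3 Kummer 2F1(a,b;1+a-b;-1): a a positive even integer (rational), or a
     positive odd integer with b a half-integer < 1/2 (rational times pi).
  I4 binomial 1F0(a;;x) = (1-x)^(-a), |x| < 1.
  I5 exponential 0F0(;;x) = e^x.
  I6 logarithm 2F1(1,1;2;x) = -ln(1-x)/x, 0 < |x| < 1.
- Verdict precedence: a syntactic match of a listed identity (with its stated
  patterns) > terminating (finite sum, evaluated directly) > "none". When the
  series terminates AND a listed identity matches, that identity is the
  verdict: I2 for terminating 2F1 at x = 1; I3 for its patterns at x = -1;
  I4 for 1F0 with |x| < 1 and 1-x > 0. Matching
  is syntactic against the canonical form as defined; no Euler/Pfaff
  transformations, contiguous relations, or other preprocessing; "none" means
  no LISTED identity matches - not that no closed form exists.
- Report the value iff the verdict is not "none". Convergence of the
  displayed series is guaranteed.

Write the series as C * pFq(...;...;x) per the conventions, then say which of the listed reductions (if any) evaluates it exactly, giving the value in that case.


Canonical form: C = -\frac{5}{6} times 2F1 with upper {-\frac{2}{3}, \frac{5}{4}}, lower {\frac{19}{24}}, x = \frac{1}{2}. Verdict: none - this 2F1 at x = \frac{1}{2} matches no listed pattern, and upper {-\frac{2}{3}, \frac{5}{4}} holds no stopper.

The tell: from the first term -\frac{5}{6}: the ratio is unreduced: k + 3/2 divides both sides (prefactor -5/6).
Consecutive-term ratio: r(k) = \frac{1}{2} * (k-\frac{2}{3}) (k+\frac{5}{4}) / [(k+\frac{19}{24}) (k+1)] - poly over poly, x = \frac{1}{2} from leading terms; C = -\frac{5}{6} at k = 0.
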